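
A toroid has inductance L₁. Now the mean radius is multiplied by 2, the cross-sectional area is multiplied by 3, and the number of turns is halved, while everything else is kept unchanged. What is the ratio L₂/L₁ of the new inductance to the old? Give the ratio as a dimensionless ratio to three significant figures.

For a toroid, L ∝ μᵣN²A/R.
L₂/L₁ = (2)^-1 × (3) × (0.5)^2 = 0.375.

L₂/L₁ = 0.375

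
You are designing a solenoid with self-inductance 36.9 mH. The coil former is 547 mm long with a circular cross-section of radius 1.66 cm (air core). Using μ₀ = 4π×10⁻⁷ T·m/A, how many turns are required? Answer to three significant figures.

A = πr² = π(1.660×10^-2 m)² = 8.657×10^-4 m².
From L = μ₀N²A/ℓ, N = √(Lℓ / (μ₀A)).
N = √[(3.690×10^-2)(0.547) / ((4π×10⁻⁷)×8.657×10^-4)] = √(1.855×10^7) ≈ 4307.4.

N ≈ 4310 turns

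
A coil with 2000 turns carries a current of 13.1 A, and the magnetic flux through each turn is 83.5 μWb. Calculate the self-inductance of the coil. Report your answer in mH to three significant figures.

L ≈ 12.7 mH

Self-inductance is defined by L = NΦ_B/I (flux linkage over current).
L = (2000)(8.350×10^-5 Wb)/(13.1 A) = 1.2748×10^-2 H.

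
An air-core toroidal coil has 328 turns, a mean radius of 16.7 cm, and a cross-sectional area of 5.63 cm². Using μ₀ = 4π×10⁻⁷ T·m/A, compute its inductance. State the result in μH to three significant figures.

L ≈ 72.5 μH

For a thin toroid, L = μ₀N²A/(2πR).
L = (4π×10⁻⁷)(328)²(5.630×10^-4) / (2π×0.167 m) = 7.254×10^-5 H.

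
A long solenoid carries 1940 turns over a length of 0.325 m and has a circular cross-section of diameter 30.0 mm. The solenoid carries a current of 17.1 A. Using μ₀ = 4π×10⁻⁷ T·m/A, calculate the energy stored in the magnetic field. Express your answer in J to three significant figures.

U ≈ 1.50 J

A = π(d/2)² = π(1.500×10^-2 m)² = 7.069×10^-4 m².
L = μ₀N²A/ℓ = (4π×10⁻⁷)(1940)²(7.069×10^-4)/(0.325) = 1.029×10^-2 H.
U = ½LI² = ½(1.029×10^-2)(17.1)² = 1.504 J.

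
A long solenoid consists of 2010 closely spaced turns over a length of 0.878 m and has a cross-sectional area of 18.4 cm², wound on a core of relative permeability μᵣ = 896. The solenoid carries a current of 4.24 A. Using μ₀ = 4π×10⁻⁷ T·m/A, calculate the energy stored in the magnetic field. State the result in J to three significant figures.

A = 18.4 cm² = 1.840×10^-3 m².
L = μ₀μᵣN²A/ℓ = (4π×10⁻⁷)(896)(2010)²(1.840×10^-3)/(0.878) = 9.533 H.
U = ½LI² = ½(9.533)(4.24)² = 85.69 J.

U ≈ 85.7 J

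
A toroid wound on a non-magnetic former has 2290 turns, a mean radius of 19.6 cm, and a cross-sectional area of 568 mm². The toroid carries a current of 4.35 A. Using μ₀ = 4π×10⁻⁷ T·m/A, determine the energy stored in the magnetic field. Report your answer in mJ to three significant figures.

L = μ₀N²A/(2πR) = (4π×10⁻⁷)(2290)²(5.680×10^-4)/(2π×0.196) = 3.039×10^-3 H.
U = ½LI² = ½(3.039×10^-3)(4.35)² = 2.876×10^-2 J.

U ≈ 28.8 mJ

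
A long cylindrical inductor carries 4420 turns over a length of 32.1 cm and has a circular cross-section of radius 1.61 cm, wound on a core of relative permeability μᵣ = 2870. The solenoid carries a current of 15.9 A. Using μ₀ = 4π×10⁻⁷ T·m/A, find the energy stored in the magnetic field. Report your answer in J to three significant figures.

U ≈ 22600 J

A = πr² = π(1.610×10^-2 m)² = 8.143×10^-4 m².
L = μ₀μᵣN²A/ℓ = (4π×10⁻⁷)(2870)(4420)²(8.143×10^-4)/(0.321) = 178.7 H.
U = ½LI² = ½(178.7)(15.9)² = 2.259×10^4 J.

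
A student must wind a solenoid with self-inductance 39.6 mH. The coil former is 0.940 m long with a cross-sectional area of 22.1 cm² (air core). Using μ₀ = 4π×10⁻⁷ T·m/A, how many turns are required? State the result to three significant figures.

A = 22.1 cm² = 2.210×10^-3 m².
From L = μ₀N²A/ℓ, N = √(Lℓ / (μ₀A)).
N = √[(3.960×10^-2)(0.94) / ((4π×10⁻⁷)×2.210×10^-3)] = √(1.340×10^7) ≈ 3661.1.

N ≈ 3660 turns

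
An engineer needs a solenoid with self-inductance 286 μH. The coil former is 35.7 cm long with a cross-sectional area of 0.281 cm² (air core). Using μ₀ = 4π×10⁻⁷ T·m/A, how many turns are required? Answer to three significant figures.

N ≈ 1700 turns

A = 0.281 cm² = 2.810×10^-5 m².
From L = μ₀N²A/ℓ, N = √(Lℓ / (μ₀A)).
N = √[(2.860×10^-4)(0.357) / ((4π×10⁻⁷)×2.810×10^-5)] = √(2.891×10^6) ≈ 1700.4.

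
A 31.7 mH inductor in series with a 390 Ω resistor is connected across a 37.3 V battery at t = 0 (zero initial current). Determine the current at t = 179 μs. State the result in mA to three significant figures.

I ≈ 85.1 mA

τ = L/R = 3.170×10^-2/390 = 8.128×10^-5 s; final current I_∞ = ε/R = 37.3/390 = 9.564×10^-2 A.
I(t) = I_∞(1 − e^(−t/τ)) with t/τ = 2.202.
I = (9.564×10^-2)(1 − e^(−2.202)) = 8.507×10^-2 A.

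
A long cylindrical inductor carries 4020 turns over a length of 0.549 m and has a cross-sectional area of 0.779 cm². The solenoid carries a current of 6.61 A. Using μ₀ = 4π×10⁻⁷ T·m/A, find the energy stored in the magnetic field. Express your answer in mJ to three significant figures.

U ≈ 63.0 mJ

A = 0.779 cm² = 7.790×10^-5 m².
L = μ₀N²A/ℓ = (4π×10⁻⁷)(4020)²(7.790×10^-5)/(0.549) = 2.882×10^-3 H.
U = ½LI² = ½(2.882×10^-3)(6.61)² = 6.295×10^-2 J.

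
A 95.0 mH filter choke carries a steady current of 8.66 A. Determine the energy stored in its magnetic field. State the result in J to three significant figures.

Stored magnetic energy: U = ½LI².
U = ½(9.500×10^-2 H)(8.66 A)² = 3.562 J.

U ≈ 3.56 J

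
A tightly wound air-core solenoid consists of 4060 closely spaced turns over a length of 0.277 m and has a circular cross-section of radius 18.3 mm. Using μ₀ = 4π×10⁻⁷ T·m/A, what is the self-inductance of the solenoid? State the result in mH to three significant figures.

L ≈ 78.7 mH

A = πr² = π(1.830×10^-2 m)² = 1.052×10^-3 m².
For a long solenoid, L = μ₀N²A/ℓ.
L = (4π×10⁻⁷)(4060)²(1.052×10^-3)/(0.277 m) = 7.867×10^-2 H.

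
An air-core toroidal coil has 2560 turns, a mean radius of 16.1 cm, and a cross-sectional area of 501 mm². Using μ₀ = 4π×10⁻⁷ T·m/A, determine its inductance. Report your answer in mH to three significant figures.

L ≈ 4.08 mH

For a thin toroid, L = μ₀N²A/(2πR).
L = (4π×10⁻⁷)(2560)²(5.010×10^-4) / (2π×0.161 m) = 4.079×10^-3 H.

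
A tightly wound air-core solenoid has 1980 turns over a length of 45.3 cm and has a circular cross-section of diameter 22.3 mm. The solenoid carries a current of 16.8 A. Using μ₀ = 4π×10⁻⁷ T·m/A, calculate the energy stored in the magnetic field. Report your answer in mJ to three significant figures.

A = π(d/2)² = π(1.115×10^-2 m)² = 3.906×10^-4 m².
L = μ₀N²A/ℓ = (4π×10⁻⁷)(1980)²(3.906×10^-4)/(0.453) = 4.248×10^-3 H.
U = ½LI² = ½(4.248×10^-3)(16.8)² = 0.5994 J.

U ≈ 599 mJ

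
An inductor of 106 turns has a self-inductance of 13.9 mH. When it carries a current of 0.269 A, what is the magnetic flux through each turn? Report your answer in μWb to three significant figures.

From L = NΦ_B/I, the flux per turn is Φ_B = LI/N.
Φ_B = (1.390×10^-2 H)(0.269 A)/106 = 3.527×10^-5 Wb.

Φ_B ≈ 35.3 μWb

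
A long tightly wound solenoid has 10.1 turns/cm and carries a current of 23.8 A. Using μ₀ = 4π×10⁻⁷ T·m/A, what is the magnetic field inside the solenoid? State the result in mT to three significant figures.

B ≈ 30.2 mT

Inside a long solenoid, B = μ₀nI.
B = (4π×10⁻⁷)(1.010×10^3 m⁻¹)(23.8 A) = 3.021×10^-2 T.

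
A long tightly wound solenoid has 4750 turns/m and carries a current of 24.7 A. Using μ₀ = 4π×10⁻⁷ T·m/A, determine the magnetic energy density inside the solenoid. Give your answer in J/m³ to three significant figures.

u ≈ 8650 J/m³

B = μ₀nI = (4π×10⁻⁷)(4.750×10^3)(24.7) = 0.1474 T.
u = B²/(2μ₀) = (0.1474)²/(2×4π×10⁻⁷) = 8.649×10^3 J/m³.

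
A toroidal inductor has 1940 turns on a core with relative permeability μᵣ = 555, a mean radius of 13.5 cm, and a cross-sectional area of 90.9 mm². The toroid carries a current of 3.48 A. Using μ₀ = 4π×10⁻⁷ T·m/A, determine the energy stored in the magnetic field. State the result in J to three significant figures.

U ≈ 1.70 J

L = μ₀μᵣN²A/(2πR) = (4π×10⁻⁷)(555)(1940)²(9.090×10^-5)/(2π×0.135) = 0.2813 H.
U = ½LI² = ½(0.2813)(3.48)² = 1.703 J.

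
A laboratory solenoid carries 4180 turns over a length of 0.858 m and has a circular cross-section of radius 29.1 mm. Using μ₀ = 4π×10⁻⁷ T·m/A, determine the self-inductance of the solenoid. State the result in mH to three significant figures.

A = πr² = π(2.910×10^-2 m)² = 2.660×10^-3 m².
For a long solenoid, L = μ₀N²A/ℓ.
L = (4π×10⁻⁷)(4180)²(2.660×10^-3)/(0.858 m) = 6.808×10^-2 H.

L ≈ 68.1 mH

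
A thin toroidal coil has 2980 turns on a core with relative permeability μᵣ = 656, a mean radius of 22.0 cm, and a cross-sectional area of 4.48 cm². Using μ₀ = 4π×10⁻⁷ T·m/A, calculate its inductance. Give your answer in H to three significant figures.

For a thin toroid, L = μ₀μᵣN²A/(2πR).
L = (4π×10⁻⁷)(656)(2980)²(4.480×10^-4) / (2π×0.22 m) = 2.373 H.

L ≈ 2.37 H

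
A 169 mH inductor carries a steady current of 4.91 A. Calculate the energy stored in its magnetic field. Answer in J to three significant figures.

U ≈ 2.04 J

Stored magnetic energy: U = ½LI².
U = ½(0.169 H)(4.91 A)² = 2.037 J.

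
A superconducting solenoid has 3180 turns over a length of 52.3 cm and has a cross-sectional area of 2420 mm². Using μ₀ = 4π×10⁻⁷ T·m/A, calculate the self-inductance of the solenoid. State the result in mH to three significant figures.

A = 2420 mm² = 2.420×10^-3 m².
For a long solenoid, L = μ₀N²A/ℓ.
L = (4π×10⁻⁷)(3180)²(2.420×10^-3)/(0.523 m) = 5.880×10^-2 H.

L ≈ 58.8 mH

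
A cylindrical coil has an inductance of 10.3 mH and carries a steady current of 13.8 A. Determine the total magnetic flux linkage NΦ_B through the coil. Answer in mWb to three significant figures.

NΦ_B ≈ 142 mWb

From L = NΦ_B/I, the flux linkage is NΦ_B = LI.
NΦ_B = (1.030×10^-2 H)(13.8 A) = 0.1421 Wb.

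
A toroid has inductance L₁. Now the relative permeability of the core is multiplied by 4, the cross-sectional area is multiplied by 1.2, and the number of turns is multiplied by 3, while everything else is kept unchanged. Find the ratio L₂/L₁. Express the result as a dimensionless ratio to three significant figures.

For a toroid, L ∝ μᵣN²A/R.
L₂/L₁ = (4) × (1.2) × (3)^2 = 43.2.

L₂/L₁ = 43.2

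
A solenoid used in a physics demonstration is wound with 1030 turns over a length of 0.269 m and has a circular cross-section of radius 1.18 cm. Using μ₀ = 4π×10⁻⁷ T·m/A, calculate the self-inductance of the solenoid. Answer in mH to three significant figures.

A = πr² = π(1.180×10^-2 m)² = 4.374×10^-4 m².
For a long solenoid, L = μ₀N²A/ℓ.
L = (4π×10⁻⁷)(1030)²(4.374×10^-4)/(0.269 m) = 2.168×10^-3 H.

L ≈ 2.17 mH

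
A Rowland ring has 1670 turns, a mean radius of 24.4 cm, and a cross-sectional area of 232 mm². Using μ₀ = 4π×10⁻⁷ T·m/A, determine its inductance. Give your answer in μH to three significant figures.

For a thin toroid, L = μ₀N²A/(2πR).
L = (4π×10⁻⁷)(1670)²(2.320×10^-4) / (2π×0.244 m) = 5.303×10^-4 H.

L ≈ 530 μH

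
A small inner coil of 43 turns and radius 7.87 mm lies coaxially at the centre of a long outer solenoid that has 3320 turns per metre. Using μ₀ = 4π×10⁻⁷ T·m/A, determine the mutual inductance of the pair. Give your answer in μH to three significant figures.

The outer solenoid produces a uniform field B₁ = μ₀n₁I₁ across the inner coil,
so the flux linkage is N₂Φ = N₂B₁A₂ = μ₀n₁N₂A₂·I₁, giving M = μ₀n₁N₂A₂.
A₂ = πr² = π(7.870×10^-3 m)² = 1.946×10^-4 m².
M = (4π×10⁻⁷)(3320)(43)(1.946×10^-4) = 3.491×10^-5 H.

M ≈ 34.9 μH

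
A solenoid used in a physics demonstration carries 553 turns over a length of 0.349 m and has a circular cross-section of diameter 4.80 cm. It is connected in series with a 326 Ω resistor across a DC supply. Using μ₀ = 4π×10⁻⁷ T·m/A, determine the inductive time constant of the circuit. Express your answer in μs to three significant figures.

A = π(d/2)² = π(2.400×10^-2 m)² = 1.810×10^-3 m².
L = μ₀N²A/ℓ = (4π×10⁻⁷)(553)²(1.810×10^-3)/(0.349) = 1.993×10^-3 H.
τ = L/R = (1.993×10^-3)/(326) = 6.112×10^-6 s.

τ ≈ 6.11 μs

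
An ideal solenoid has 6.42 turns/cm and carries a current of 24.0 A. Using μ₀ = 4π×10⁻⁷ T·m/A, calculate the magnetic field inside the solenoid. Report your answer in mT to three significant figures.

B ≈ 19.4 mT

Inside a long solenoid, B = μ₀nI.
B = (4π×10⁻⁷)(642 m⁻¹)(24.0 A) = 1.936×10^-2 T.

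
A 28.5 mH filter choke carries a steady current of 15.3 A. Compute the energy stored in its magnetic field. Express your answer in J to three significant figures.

Stored magnetic energy: U = ½LI².
U = ½(2.850×10^-2 H)(15.3 A)² = 3.336 J.

U ≈ 3.34 J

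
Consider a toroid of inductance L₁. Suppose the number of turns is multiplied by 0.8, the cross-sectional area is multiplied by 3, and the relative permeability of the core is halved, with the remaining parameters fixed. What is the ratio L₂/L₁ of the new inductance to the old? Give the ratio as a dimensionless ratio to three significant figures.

L₂/L₁ = 0.960

For a toroid, L ∝ μᵣN²A/R.
L₂/L₁ = (0.8)^2 × (3) × (0.5) = 0.960.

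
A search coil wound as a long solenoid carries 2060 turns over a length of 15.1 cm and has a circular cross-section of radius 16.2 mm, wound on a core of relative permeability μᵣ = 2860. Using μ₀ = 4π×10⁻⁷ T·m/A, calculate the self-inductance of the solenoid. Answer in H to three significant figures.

L ≈ 83.3 H

A = πr² = π(1.620×10^-2 m)² = 8.2448×10^-4 m².
For a long solenoid, L = μ₀μᵣN²A/ℓ.
L = (4π×10⁻⁷)(2860)(2060)²(8.2448×10^-4)/(0.151 m) = 83.27 H.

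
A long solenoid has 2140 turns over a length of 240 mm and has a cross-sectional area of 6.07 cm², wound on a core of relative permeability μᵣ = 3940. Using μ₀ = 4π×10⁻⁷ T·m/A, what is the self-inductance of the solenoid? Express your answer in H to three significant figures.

L ≈ 57.3 H

A = 6.07 cm² = 6.070×10^-4 m².
For a long solenoid, L = μ₀μᵣN²A/ℓ.
L = (4π×10⁻⁷)(3940)(2140)²(6.070×10^-4)/(0.24 m) = 57.347 H.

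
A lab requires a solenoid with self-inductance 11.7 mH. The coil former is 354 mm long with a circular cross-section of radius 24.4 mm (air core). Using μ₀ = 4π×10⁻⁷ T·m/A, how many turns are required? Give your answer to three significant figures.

N ≈ 1330 turns

A = πr² = π(2.440×10^-2 m)² = 1.870×10^-3 m².
From L = μ₀N²A/ℓ, N = √(Lℓ / (μ₀A)).
N = √[(1.170×10^-2)(0.354) / ((4π×10⁻⁷)×1.870×10^-3)] = √(1.762×10^6) ≈ 1327.5.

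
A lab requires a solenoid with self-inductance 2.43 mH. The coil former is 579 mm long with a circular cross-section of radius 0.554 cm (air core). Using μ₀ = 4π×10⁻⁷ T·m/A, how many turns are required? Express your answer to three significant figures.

N ≈ 3410 turns

A = πr² = π(5.540×10^-3 m)² = 9.642×10^-5 m².
From L = μ₀N²A/ℓ, N = √(Lℓ / (μ₀A)).
N = √[(2.430×10^-3)(0.579) / ((4π×10⁻⁷)×9.642×10^-5)] = √(1.161×10^7) ≈ 3407.6.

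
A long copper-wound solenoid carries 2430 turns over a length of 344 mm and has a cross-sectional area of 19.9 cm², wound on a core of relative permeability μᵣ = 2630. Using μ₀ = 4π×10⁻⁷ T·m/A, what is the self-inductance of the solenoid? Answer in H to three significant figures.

L ≈ 113 H

A = 19.9 cm² = 1.990×10^-3 m².
For a long solenoid, L = μ₀μᵣN²A/ℓ.
L = (4π×10⁻⁷)(2630)(2430)²(1.990×10^-3)/(0.344 m) = 112.9 H.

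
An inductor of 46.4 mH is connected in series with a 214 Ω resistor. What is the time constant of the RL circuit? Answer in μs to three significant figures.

τ ≈ 217 μs

τ = L/R = (4.640×10^-2 H)/(214 Ω) = 2.168×10^-4 s.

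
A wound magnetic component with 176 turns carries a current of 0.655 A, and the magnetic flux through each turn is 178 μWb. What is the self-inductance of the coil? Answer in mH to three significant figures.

Self-inductance is defined by L = NΦ_B/I (flux linkage over current).
L = (176)(1.780×10^-4 Wb)/(0.655 A) = 4.783×10^-2 H.

L ≈ 47.8 mH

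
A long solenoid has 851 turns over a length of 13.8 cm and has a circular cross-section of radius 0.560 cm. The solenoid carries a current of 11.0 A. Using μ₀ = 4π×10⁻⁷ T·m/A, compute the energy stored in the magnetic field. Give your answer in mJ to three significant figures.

U ≈ 39.3 mJ

A = πr² = π(5.600×10^-3 m)² = 9.852×10^-5 m².
L = μ₀N²A/ℓ = (4π×10⁻⁷)(851)²(9.852×10^-5)/(0.138) = 6.497×10^-4 H.
U = ½LI² = ½(6.497×10^-4)(11.0)² = 3.931×10^-2 J.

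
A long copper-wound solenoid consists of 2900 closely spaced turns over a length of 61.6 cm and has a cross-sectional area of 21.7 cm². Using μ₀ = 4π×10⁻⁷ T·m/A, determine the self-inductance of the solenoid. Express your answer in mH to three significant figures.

L ≈ 37.2 mH

A = 21.7 cm² = 2.170×10^-3 m².
For a long solenoid, L = μ₀N²A/ℓ.
L = (4π×10⁻⁷)(2900)²(2.170×10^-3)/(0.616 m) = 3.723×10^-2 H.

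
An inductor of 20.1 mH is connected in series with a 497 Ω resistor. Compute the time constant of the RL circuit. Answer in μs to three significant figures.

τ ≈ 40.4 μs

τ = L/R = (2.010×10^-2 H)/(497 Ω) = 4.044×10^-5 s.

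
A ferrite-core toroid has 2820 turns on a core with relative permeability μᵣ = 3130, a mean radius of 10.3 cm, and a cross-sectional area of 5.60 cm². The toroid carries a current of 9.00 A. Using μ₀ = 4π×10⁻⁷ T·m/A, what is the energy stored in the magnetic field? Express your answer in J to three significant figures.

L = μ₀μᵣN²A/(2πR) = (4π×10⁻⁷)(3130)(2820)²(5.600×10^-4)/(2π×0.103) = 27.07 H.
U = ½LI² = ½(27.07)(9.00)² = 1.096×10^3 J.

U ≈ 1100 J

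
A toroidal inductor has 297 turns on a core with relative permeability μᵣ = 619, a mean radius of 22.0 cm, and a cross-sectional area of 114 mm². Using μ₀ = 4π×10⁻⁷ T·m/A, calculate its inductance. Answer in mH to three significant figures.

L ≈ 5.66 mH

For a thin toroid, L = μ₀μᵣN²A/(2πR).
L = (4π×10⁻⁷)(619)(297)²(1.140×10^-4) / (2π×0.22 m) = 5.659×10^-3 H.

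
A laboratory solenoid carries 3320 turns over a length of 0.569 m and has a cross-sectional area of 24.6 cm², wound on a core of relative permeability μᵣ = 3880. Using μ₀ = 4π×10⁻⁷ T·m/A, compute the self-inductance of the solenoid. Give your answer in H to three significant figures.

A = 24.6 cm² = 2.460×10^-3 m².
For a long solenoid, L = μ₀μᵣN²A/ℓ.
L = (4π×10⁻⁷)(3880)(3320)²(2.460×10^-3)/(0.569 m) = 232.3 H.

L ≈ 232 H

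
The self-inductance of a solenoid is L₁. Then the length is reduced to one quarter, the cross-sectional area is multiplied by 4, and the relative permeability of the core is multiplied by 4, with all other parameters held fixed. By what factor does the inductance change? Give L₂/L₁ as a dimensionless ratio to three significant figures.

L₂/L₁ = 64.0

For a solenoid, L ∝ μᵣN²A/ℓ.
L₂/L₁ = (0.25)^-1 × (4) × (4) = 64.0.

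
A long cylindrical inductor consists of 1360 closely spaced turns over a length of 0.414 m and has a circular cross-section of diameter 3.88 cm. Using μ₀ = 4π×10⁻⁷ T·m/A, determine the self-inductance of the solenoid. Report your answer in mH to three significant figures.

A = π(d/2)² = π(1.940×10^-2 m)² = 1.182×10^-3 m².
For a long solenoid, L = μ₀N²A/ℓ.
L = (4π×10⁻⁷)(1360)²(1.182×10^-3)/(0.414 m) = 6.638×10^-3 H.

L ≈ 6.64 mH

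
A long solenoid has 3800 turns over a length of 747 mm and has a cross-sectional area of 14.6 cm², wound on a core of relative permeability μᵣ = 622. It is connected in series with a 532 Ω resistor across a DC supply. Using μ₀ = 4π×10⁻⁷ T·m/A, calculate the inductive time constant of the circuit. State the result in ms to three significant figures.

A = 14.6 cm² = 1.460×10^-3 m².
L = μ₀μᵣN²A/ℓ = (4π×10⁻⁷)(622)(3800)²(1.460×10^-3)/(0.747) = 22.06 H.
τ = L/R = (22.06)/(532) = 4.147×10^-2 s.

τ ≈ 41.5 ms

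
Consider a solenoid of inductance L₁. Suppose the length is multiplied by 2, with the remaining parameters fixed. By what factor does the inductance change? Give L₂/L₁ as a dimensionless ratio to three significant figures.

For a solenoid, L ∝ μᵣN²A/ℓ.
L₂/L₁ = (2)^-1 = 0.500.

L₂/L₁ = 0.500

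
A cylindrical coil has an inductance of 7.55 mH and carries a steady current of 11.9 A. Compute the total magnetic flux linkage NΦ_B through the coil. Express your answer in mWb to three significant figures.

NΦ_B ≈ 89.8 mWb

From L = NΦ_B/I, the flux linkage is NΦ_B = LI.
NΦ_B = (7.550×10^-3 H)(11.9 A) = 8.984×10^-2 Wb.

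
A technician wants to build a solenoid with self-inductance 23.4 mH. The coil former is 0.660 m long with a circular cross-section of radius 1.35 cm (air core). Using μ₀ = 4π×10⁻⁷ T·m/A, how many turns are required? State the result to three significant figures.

N ≈ 4630 turns

A = πr² = π(1.350×10^-2 m)² = 5.726×10^-4 m².
From L = μ₀N²A/ℓ, N = √(Lℓ / (μ₀A)).
N = √[(2.340×10^-2)(0.66) / ((4π×10⁻⁷)×5.726×10^-4)] = √(2.147×10^7) ≈ 4633.0.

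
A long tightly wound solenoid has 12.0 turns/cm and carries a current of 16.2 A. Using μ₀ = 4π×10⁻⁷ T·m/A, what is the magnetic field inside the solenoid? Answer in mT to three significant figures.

Inside a long solenoid, B = μ₀nI.
B = (4π×10⁻⁷)(1.200×10^3 m⁻¹)(16.2 A) = 2.443×10^-2 T.

B ≈ 24.4 mT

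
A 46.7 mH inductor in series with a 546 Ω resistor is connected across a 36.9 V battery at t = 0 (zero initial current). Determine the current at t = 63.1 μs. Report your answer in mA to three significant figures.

I ≈ 35.3 mA

τ = L/R = 4.670×10^-2/546 = 8.553×10^-5 s; final current I_∞ = ε/R = 36.9/546 = 6.758×10^-2 A.
I(t) = I_∞(1 − e^(−t/τ)) with t/τ = 0.738.
I = (6.758×10^-2)(1 − e^(−0.738)) = 3.527×10^-2 A.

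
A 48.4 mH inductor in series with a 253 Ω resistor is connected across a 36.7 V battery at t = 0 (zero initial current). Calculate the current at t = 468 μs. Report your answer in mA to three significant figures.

I ≈ 132 mA

τ = L/R = 4.840×10^-2/253 = 1.913×10^-4 s; final current I_∞ = ε/R = 36.7/253 = 0.1451 A.
I(t) = I_∞(1 − e^(−t/τ)) with t/τ = 2.446.
I = (0.1451)(1 − e^(−2.446)) = 0.132496 A.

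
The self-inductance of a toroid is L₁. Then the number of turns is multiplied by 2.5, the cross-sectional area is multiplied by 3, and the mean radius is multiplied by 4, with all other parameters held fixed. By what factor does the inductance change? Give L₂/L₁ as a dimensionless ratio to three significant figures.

For a toroid, L ∝ μᵣN²A/R.
L₂/L₁ = (2.5)^2 × (3) × (4)^-1 = 4.69.

L₂/L₁ = 4.69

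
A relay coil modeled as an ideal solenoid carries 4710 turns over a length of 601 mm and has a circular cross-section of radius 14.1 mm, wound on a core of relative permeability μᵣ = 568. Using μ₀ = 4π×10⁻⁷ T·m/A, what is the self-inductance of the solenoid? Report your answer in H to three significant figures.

A = πr² = π(1.410×10^-2 m)² = 6.246×10^-4 m².
For a long solenoid, L = μ₀μᵣN²A/ℓ.
L = (4π×10⁻⁷)(568)(4710)²(6.246×10^-4)/(0.601 m) = 16.46 H.

L ≈ 16.5 H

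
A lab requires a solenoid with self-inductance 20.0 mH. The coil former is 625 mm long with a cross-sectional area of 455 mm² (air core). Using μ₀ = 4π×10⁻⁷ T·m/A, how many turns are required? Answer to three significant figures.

N ≈ 4680 turns

A = 455 mm² = 4.550×10^-4 m².
From L = μ₀N²A/ℓ, N = √(Lℓ / (μ₀A)).
N = √[(2.000×10^-2)(0.625) / ((4π×10⁻⁷)×4.550×10^-4)] = √(2.186×10^7) ≈ 4675.7.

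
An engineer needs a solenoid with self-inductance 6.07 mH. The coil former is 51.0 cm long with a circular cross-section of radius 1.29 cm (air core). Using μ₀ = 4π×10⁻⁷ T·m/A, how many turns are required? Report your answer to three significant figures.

A = πr² = π(1.290×10^-2 m)² = 5.228×10^-4 m².
From L = μ₀N²A/ℓ, N = √(Lℓ / (μ₀A)).
N = √[(6.070×10^-3)(0.51) / ((4π×10⁻⁷)×5.228×10^-4)] = √(4.712×10^6) ≈ 2170.8.

N ≈ 2170 turns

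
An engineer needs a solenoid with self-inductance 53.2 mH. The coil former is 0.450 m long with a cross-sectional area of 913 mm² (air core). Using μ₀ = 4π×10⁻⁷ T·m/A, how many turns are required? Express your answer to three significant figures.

A = 913 mm² = 9.130×10^-4 m².
From L = μ₀N²A/ℓ, N = √(Lℓ / (μ₀A)).
N = √[(5.320×10^-2)(0.45) / ((4π×10⁻⁷)×9.130×10^-4)] = √(2.087×10^7) ≈ 4568.0.

N ≈ 4570 turns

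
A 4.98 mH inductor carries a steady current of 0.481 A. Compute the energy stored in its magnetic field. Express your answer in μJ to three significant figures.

U ≈ 576 μJ

Stored magnetic energy: U = ½LI².
U = ½(4.980×10^-3 H)(0.481 A)² = 5.761×10^-4 J.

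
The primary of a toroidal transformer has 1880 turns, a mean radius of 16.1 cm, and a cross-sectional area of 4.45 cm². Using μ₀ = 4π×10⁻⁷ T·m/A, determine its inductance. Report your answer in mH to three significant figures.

L ≈ 1.95 mH

For a thin toroid, L = μ₀N²A/(2πR).
L = (4π×10⁻⁷)(1880)²(4.450×10^-4) / (2π×0.161 m) = 1.954×10^-3 H.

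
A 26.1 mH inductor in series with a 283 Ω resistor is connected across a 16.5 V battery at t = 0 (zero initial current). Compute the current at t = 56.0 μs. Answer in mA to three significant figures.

τ = L/R = 2.610×10^-2/283 = 9.223×10^-5 s; final current I_∞ = ε/R = 16.5/283 = 5.830×10^-2 A.
I(t) = I_∞(1 − e^(−t/τ)) with t/τ = 0.607.
I = (5.830×10^-2)(1 − e^(−0.607)) = 2.654×10^-2 A.

I ≈ 26.5 mA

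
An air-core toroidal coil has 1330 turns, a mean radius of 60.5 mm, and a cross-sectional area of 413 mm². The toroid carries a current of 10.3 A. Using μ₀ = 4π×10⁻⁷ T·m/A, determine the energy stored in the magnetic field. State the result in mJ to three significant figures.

U ≈ 128 mJ

L = μ₀N²A/(2πR) = (4π×10⁻⁷)(1330)²(4.130×10^-4)/(2π×6.050×10^-2) = 2.415×10^-3 H.
U = ½LI² = ½(2.415×10^-3)(10.3)² = 0.1281 J.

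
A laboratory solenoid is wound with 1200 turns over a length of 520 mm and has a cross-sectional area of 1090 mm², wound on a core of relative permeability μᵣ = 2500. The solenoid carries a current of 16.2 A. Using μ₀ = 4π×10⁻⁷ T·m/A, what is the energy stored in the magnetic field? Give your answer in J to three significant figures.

A = 1090 mm² = 1.090×10^-3 m².
L = μ₀μᵣN²A/ℓ = (4π×10⁻⁷)(2500)(1200)²(1.090×10^-3)/(0.52) = 9.483 H.
U = ½LI² = ½(9.483)(16.2)² = 1.244×10^3 J.

U ≈ 1240 J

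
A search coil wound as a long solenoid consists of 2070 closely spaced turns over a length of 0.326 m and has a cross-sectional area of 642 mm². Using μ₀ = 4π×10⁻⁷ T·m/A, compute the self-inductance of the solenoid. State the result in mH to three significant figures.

L ≈ 10.6 mH

A = 642 mm² = 6.420×10^-4 m².
For a long solenoid, L = μ₀N²A/ℓ.
L = (4π×10⁻⁷)(2070)²(6.420×10^-4)/(0.326 m) = 1.060×10^-2 H.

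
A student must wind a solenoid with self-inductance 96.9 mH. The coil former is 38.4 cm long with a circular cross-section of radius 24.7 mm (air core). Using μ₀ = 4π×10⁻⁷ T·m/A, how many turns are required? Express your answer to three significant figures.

N ≈ 3930 turns

A = πr² = π(2.470×10^-2 m)² = 1.917×10^-3 m².
From L = μ₀N²A/ℓ, N = √(Lℓ / (μ₀A)).
N = √[(9.690×10^-2)(0.384) / ((4π×10⁻⁷)×1.917×10^-3)] = √(1.5449×10^7) ≈ 3930.5.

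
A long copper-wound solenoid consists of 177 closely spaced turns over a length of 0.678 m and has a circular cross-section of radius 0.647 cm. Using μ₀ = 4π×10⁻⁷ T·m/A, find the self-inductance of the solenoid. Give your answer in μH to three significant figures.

A = πr² = π(6.470×10^-3 m)² = 1.315×10^-4 m².
For a long solenoid, L = μ₀N²A/ℓ.
L = (4π×10⁻⁷)(177)²(1.315×10^-4)/(0.678 m) = 7.636×10^-6 H.

L ≈ 7.64 μH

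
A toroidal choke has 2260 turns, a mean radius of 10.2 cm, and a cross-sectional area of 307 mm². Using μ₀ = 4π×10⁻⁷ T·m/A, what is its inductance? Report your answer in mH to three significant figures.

L ≈ 3.07 mH

For a thin toroid, L = μ₀N²A/(2πR).
L = (4π×10⁻⁷)(2260)²(3.070×10^-4) / (2π×0.102 m) = 3.0746×10^-3 H.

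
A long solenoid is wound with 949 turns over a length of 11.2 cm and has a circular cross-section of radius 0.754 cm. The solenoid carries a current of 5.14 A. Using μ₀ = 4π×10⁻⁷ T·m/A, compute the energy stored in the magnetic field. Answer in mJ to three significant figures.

U ≈ 23.8 mJ

A = πr² = π(7.540×10^-3 m)² = 1.786×10^-4 m².
L = μ₀N²A/ℓ = (4π×10⁻⁷)(949)²(1.786×10^-4)/(0.112) = 1.8047×10^-3 H.
U = ½LI² = ½(1.8047×10^-3)(5.14)² = 2.384×10^-2 J.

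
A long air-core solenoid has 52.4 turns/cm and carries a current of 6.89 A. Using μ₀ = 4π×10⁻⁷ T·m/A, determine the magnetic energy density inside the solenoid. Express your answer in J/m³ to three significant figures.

B = μ₀nI = (4π×10⁻⁷)(5.240×10^3)(6.89) = 4.537×10^-2 T.
u = B²/(2μ₀) = (4.537×10^-2)²/(2×4π×10⁻⁷) = 819 J/m³.

u ≈ 819 J/m³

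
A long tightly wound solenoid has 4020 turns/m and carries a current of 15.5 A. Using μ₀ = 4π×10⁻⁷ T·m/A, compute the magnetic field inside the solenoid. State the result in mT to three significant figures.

Inside a long solenoid, B = μ₀nI.
B = (4π×10⁻⁷)(4.020×10^3 m⁻¹)(15.5 A) = 7.830×10^-2 T.

B ≈ 78.3 mT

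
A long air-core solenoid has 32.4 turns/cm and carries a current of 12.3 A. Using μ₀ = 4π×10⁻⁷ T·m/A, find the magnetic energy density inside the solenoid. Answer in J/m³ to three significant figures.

B = μ₀nI = (4π×10⁻⁷)(3.240×10^3)(12.3) = 5.008×10^-2 T.
u = B²/(2μ₀) = (5.008×10^-2)²/(2×4π×10⁻⁷) = 997.9 J/m³.

u ≈ 998 J/m³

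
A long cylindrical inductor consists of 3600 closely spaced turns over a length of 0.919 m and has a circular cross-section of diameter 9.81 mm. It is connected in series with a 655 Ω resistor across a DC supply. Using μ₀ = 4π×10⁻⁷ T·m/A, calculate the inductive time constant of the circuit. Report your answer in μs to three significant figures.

A = π(d/2)² = π(4.905×10^-3 m)² = 7.558×10^-5 m².
L = μ₀N²A/ℓ = (4π×10⁻⁷)(3600)²(7.558×10^-5)/(0.919) = 1.339×10^-3 H.
τ = L/R = (1.339×10^-3)/(655) = 2.04497×10^-6 s.

τ ≈ 2.04 μs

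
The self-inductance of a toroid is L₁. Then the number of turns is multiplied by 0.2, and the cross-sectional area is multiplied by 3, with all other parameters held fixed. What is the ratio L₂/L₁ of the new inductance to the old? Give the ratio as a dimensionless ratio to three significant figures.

L₂/L₁ = 0.120

For a toroid, L ∝ μᵣN²A/R.
L₂/L₁ = (0.2)^2 × (3) = 0.120.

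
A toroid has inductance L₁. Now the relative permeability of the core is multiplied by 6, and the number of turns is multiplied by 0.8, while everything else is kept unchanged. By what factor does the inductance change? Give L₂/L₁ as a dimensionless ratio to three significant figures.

L₂/L₁ = 3.84

For a toroid, L ∝ μᵣN²A/R.
L₂/L₁ = (6) × (0.8)^2 = 3.84.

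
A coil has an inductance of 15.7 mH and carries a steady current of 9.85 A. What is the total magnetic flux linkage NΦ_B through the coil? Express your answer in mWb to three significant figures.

NΦ_B ≈ 155 mWb

From L = NΦ_B/I, the flux linkage is NΦ_B = LI.
NΦ_B = (1.570×10^-2 H)(9.85 A) = 0.1546 Wb.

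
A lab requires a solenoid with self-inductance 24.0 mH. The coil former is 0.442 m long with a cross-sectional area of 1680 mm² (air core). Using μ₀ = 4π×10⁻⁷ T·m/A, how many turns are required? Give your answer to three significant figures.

A = 1680 mm² = 1.680×10^-3 m².
From L = μ₀N²A/ℓ, N = √(Lℓ / (μ₀A)).
N = √[(2.400×10^-2)(0.442) / ((4π×10⁻⁷)×1.680×10^-3)] = √(5.0247×10^6) ≈ 2241.6.

N ≈ 2240 turns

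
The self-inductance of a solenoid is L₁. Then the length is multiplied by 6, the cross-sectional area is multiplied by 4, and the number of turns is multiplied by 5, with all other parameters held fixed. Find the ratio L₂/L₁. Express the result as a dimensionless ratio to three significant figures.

L₂/L₁ = 16.7

For a solenoid, L ∝ μᵣN²A/ℓ.
L₂/L₁ = (6)^-1 × (4) × (5)^2 = 16.7.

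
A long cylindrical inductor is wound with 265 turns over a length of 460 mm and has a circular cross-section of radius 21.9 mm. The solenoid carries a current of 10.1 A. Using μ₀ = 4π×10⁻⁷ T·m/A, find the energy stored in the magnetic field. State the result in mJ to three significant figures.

U ≈ 14.7 mJ

A = πr² = π(2.190×10^-2 m)² = 1.507×10^-3 m².
L = μ₀N²A/ℓ = (4π×10⁻⁷)(265)²(1.507×10^-3)/(0.46) = 2.891×10^-4 H.
U = ½LI² = ½(2.891×10^-4)(10.1)² = 1.474×10^-2 J.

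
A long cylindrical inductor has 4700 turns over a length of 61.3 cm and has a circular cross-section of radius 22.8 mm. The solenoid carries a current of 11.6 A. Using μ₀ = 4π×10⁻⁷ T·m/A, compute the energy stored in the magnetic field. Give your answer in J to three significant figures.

A = πr² = π(2.280×10^-2 m)² = 1.633×10^-3 m².
L = μ₀N²A/ℓ = (4π×10⁻⁷)(4700)²(1.633×10^-3)/(0.613) = 7.395×10^-2 H.
U = ½LI² = ½(7.395×10^-2)(11.6)² = 4.976 J.

U ≈ 4.98 J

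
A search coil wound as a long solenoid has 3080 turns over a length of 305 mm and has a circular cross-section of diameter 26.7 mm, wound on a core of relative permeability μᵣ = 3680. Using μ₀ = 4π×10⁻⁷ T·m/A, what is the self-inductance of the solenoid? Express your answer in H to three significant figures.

A = π(d/2)² = π(1.335×10^-2 m)² = 5.599×10^-4 m².
For a long solenoid, L = μ₀μᵣN²A/ℓ.
L = (4π×10⁻⁷)(3680)(3080)²(5.599×10^-4)/(0.305 m) = 80.53 H.

L ≈ 80.5 H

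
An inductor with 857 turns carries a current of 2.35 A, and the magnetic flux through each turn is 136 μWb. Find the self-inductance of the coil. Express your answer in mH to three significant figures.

L ≈ 49.6 mH

Self-inductance is defined by L = NΦ_B/I (flux linkage over current).
L = (857)(1.360×10^-4 Wb)/(2.35 A) = 4.960×10^-2 H.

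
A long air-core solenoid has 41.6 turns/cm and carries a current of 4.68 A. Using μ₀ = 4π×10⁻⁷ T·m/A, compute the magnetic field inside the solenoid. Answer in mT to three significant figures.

B ≈ 24.5 mT

Inside a long solenoid, B = μ₀nI.
B = (4π×10⁻⁷)(4.160×10^3 m⁻¹)(4.68 A) = 2.447×10^-2 T.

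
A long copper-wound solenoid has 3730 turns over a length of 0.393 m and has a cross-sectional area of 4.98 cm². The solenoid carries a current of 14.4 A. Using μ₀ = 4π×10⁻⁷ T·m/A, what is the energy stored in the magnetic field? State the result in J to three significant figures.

U ≈ 2.30 J

A = 4.98 cm² = 4.980×10^-4 m².
L = μ₀N²A/ℓ = (4π×10⁻⁷)(3730)²(4.980×10^-4)/(0.393) = 2.215×10^-2 H.
U = ½LI² = ½(2.215×10^-2)(14.4)² = 2.297 J.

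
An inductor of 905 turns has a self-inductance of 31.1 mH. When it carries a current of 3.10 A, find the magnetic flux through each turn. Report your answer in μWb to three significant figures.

Φ_B ≈ 107 μWb

From L = NΦ_B/I, the flux per turn is Φ_B = LI/N.
Φ_B = (3.110×10^-2 H)(3.10 A)/905 = 1.065×10^-4 Wb.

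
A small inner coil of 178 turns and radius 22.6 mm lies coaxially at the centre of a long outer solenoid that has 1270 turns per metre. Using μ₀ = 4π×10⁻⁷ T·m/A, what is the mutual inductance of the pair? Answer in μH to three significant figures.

M ≈ 456 μH

The outer solenoid produces a uniform field B₁ = μ₀n₁I₁ across the inner coil,
so the flux linkage is N₂Φ = N₂B₁A₂ = μ₀n₁N₂A₂·I₁, giving M = μ₀n₁N₂A₂.
A₂ = πr² = π(2.260×10^-2 m)² = 1.6046×10^-3 m².
M = (4π×10⁻⁷)(1270)(178)(1.6046×10^-3) = 4.558×10^-4 H.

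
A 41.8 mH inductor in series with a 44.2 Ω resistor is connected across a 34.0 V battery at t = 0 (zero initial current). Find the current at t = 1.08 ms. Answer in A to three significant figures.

I ≈ 0.524 A

τ = L/R = 4.180×10^-2/44.2 = 9.457×10^-4 s; final current I_∞ = ε/R = 34.0/44.2 = 0.7692 A.
I(t) = I_∞(1 − e^(−t/τ)) with t/τ = 1.142.
I = (0.7692)(1 − e^(−1.142)) = 0.5237 A.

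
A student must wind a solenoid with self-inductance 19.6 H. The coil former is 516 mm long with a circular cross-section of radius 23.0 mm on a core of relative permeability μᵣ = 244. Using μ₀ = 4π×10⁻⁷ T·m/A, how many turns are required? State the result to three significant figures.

N ≈ 4460 turns

A = πr² = π(2.300×10^-2 m)² = 1.662×10^-3 m².
From L = μ₀μᵣN²A/ℓ, N = √(Lℓ / (μ₀μᵣA)).
N = √[(19.6)(0.516) / ((4π×10⁻⁷)(244)×1.662×10^-3)] = √(1.9847×10^7) ≈ 4455.0.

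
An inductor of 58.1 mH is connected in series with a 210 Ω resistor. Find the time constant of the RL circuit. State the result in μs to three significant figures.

τ = L/R = (5.810×10^-2 H)/(210 Ω) = 2.767×10^-4 s.

τ ≈ 277 μs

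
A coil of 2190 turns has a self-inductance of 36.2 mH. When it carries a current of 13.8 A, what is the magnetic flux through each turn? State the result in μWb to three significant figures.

Φ_B ≈ 228 μWb

From L = NΦ_B/I, the flux per turn is Φ_B = LI/N.
Φ_B = (3.620×10^-2 H)(13.8 A)/2190 = 2.281×10^-4 Wb.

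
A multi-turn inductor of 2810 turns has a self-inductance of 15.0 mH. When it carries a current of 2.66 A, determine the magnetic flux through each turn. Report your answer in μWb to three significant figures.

From L = NΦ_B/I, the flux per turn is Φ_B = LI/N.
Φ_B = (1.500×10^-2 H)(2.66 A)/2810 = 1.420×10^-5 Wb.

Φ_B ≈ 14.2 μWb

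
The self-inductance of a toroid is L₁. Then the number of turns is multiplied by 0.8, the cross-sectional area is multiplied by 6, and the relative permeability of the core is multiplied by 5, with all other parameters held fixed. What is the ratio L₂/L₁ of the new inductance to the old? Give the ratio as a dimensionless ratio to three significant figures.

For a toroid, L ∝ μᵣN²A/R.
L₂/L₁ = (0.8)^2 × (6) × (5) = 19.2.

L₂/L₁ = 19.2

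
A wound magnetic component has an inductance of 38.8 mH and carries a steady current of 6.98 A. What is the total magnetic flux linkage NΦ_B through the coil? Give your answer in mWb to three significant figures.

From L = NΦ_B/I, the flux linkage is NΦ_B = LI.
NΦ_B = (3.880×10^-2 H)(6.98 A) = 0.2708 Wb.

NΦ_B ≈ 271 mWb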